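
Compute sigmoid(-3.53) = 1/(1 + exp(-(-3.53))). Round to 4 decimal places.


Compute exp(3.5300) = 34.1240.
Sigmoid = 1 / (1 + 34.1240) = 1 / 35.1240 = 0.0285.

0.0285


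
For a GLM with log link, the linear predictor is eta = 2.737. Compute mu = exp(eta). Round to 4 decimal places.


The inverse log link gives:
mu = exp(2.737) = 15.4406.

15.4406


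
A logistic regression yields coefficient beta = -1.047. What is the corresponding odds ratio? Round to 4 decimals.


Odds ratio = exp(beta) = exp(-1.047).
= 0.3510.

0.3510


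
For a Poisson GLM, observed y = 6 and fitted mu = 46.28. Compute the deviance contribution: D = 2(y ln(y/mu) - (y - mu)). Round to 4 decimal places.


First: ln(6/46.28) = -2.042950.
Then: 6 * -2.042950 = -12.257700.
y - mu = 6 - 46.28 = -40.28.
D = 2(-12.257700 - -40.28) = 56.044600, which rounds to 56.0446.

56.0446


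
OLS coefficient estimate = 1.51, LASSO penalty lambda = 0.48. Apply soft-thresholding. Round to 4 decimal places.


Check: |1.51| = 1.51 vs lambda = 0.48.
Since |beta| > lambda, coefficient = sign(beta)*(|beta| - lambda) = 1.0300.
Soft-thresholded coefficient = 1.0300.

1.0300


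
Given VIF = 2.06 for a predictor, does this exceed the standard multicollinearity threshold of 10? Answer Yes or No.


Check: VIF = 2.06 vs threshold = 10.
Since 2.06 < 10, the answer is No.

No


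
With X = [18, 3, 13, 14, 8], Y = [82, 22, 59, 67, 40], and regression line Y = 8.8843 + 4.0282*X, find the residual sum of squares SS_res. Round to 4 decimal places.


Predicted values from Y = 8.8843 + 4.0282*X.
Residuals: [0.6081, 1.0311, -2.2509, 1.7209, -1.1099].
SSres = 10.6929.

10.6929


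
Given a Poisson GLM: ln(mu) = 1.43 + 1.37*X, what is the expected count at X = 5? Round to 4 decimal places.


Compute eta = 1.43 + 1.37 * 5 = 8.2800.
Apply inverse link: mu = e^8.2800 = 3944.1944.

3944.1944


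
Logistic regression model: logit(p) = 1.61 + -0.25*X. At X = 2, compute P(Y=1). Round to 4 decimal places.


z = 1.61 + -0.25 * 2 = 1.1100.
Sigmoid: P = 1 / (1 + exp(-1.1100)) = 0.7521.

0.7521


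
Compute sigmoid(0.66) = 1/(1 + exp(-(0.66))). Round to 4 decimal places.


exp(-0.6600) = 0.5169.
1 + exp(-z) = 1.5169.
sigmoid = 1/1.5169 = 0.6593.

0.6593


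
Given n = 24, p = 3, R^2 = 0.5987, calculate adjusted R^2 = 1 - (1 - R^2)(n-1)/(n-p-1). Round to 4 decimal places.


Plug in: Adj R^2 = 1 - (1 - 0.5987) * 23/20.
= 1 - 0.4013 * 23/20
= 1 - 9.2299 / 20
= 1 - 0.4615 = 0.5385.

0.5385


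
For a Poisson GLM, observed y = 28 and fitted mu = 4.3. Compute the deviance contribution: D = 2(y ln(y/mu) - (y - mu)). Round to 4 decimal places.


y/mu = 28/4.3 = 6.511628 (approx.), and ln(28/4.3) = 1.873589.
y * ln(y/mu) = 28 * 1.873589 = 52.460492.
y - mu = 23.7.
D = 2 * (52.460492 - 23.7) = 57.520984, which rounds to 57.5210.

57.5210


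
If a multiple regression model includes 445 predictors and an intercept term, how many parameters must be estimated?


Total coefficients = number of predictors + 1 (for the intercept).
= 445 + 1 = 446.

446


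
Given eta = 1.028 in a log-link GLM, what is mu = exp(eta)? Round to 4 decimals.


The inverse log link gives:
mu = exp(1.028) = 2.7955.

2.7955


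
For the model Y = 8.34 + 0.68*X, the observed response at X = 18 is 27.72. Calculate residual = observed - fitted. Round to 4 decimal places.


Predicted = 8.34 + 0.68 * 18 = 20.5800.
Residual = 27.72 - 20.5800 = 7.1400.

7.1400


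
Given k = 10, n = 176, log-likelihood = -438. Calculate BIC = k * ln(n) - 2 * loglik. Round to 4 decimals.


ln(176) = 5.170484.
k * ln(n) = 10 * 5.170484 = 51.704840.
-2L = 876.
BIC = 51.704840 + 876 = 927.704840, which rounds to 927.7048.

927.7048


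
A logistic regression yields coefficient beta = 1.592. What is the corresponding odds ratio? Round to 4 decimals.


exp(1.592) = 4.9136.
So the odds ratio is 4.9136.

4.9136


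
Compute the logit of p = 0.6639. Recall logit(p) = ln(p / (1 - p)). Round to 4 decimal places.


Compute the odds: 0.6639/0.3361 = 1.9753.
Take the natural log: ln(1.9753) = 0.6807.

0.6807


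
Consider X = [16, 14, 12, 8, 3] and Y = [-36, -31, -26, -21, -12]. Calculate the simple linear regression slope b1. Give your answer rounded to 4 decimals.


First compute the means: xbar = 10.6000, ybar = -25.2000.
Then S_xx = sum((xi - xbar)^2) = 107.2000.
S_xy = sum((xi - xbar)(yi - ybar)) = -190.4000.
b1 = S_xy / S_xx = -190.4000 / 107.2000 = -1.7761.

-1.7761


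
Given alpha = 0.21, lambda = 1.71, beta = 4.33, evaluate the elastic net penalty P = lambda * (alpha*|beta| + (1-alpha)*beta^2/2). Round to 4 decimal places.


L1 component = 0.21 * |4.33| = 0.9093.
L2 component = 0.79 * 4.33^2 / 2 = 7.4058.
Penalty = 1.71 * (0.9093 + 7.4058) = 1.71 * 8.3151 = 14.2188.

14.2188


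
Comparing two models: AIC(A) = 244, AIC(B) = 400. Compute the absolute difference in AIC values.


Absolute difference = |244 - 400| = 156.
The model with lower AIC (A) is preferred.

156


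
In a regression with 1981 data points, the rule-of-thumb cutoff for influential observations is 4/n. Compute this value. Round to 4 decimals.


Cook's distance cutoff = 4/n = 4/1981.
= 0.0020.

0.0020


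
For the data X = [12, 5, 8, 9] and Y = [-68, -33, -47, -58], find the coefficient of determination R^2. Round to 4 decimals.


Fit the OLS line: b0 = -7.9800, b1 = -5.1200.
SSres = 21.6400.
SStot = 677.0000.
R^2 = 1 - 21.6400/677.0000 = 0.9680.

0.9680


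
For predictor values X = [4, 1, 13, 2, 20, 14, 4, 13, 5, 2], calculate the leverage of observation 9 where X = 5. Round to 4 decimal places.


Compute xbar = 7.8000 with n = 10 observations.
SXX = 391.6000.
Leverage = 1/10 + (5 - 7.8000)^2/391.6000 = 0.1200.

0.1200


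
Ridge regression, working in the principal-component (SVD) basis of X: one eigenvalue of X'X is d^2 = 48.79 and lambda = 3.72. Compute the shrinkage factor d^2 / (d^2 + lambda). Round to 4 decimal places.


d^2 + lambda = 48.79 + 3.72 = 52.5100.
Shrinkage factor = 48.79/52.5100 = 0.9292.

0.9292


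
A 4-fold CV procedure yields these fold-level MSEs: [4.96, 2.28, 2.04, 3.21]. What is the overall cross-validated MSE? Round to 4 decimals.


Add all fold MSEs: 12.4900.
Divide by k = 4: 12.4900/4 = 3.1225.

3.1225


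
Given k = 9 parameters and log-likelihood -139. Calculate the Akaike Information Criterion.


Compute:
2k = 2*9 = 18.
-2*loglik = -2*(-139) = 278.
AIC = 18 + 278 = 296.

296


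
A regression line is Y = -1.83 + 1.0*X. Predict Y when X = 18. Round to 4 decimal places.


Predicted value:
Y = -1.83 + (1.0)(18) = -1.83 + 18.0000 = 16.1700.

16.1700


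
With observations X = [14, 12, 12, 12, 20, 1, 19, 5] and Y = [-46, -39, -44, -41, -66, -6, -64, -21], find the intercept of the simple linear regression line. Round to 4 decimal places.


Compute b1 = -3.1229 from the OLS formula.
With xbar = 11.8750 and ybar = -40.8750, the intercept is:
b0 = -40.8750 - -3.1229 * 11.8750 = -3.7908.

-3.7908


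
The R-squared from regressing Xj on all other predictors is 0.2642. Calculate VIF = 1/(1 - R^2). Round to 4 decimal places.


VIF = 1 / (1 - 0.2642).
= 1 / 0.7358 = 1.3591.

1.3591


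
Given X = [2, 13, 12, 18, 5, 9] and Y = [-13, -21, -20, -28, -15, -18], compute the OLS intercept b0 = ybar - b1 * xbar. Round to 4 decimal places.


Compute b1 = -0.8941 from the OLS formula.
With xbar = 9.8333 and ybar = -19.1667, the intercept is:
b0 = -19.1667 - -0.8941 * 9.8333 = -10.3746.

-10.3746


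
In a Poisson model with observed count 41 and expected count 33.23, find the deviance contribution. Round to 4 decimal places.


First: ln(41/33.23) = 0.210119.
Then: 41 * 0.210119 = 8.614879.
y - mu = 41 - 33.23 = 7.77.
D = 2(8.614879 - 7.77) = 1.689758, which rounds to 1.6898.

1.6898


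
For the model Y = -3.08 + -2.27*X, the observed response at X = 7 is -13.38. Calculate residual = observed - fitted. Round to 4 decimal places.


Compute yhat = -3.08 + (-2.27)(7) = -18.9700.
Residual = actual - predicted = -13.38 - -18.9700 = 5.5900.

5.5900


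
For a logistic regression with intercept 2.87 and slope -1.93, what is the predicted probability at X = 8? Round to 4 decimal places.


Compute z = 2.87 + (-1.93)(8) = -12.5700.
exp(-z) = 287793.9351.
P = 1/(1 + 287793.9351) = 0.0000.

0.0000


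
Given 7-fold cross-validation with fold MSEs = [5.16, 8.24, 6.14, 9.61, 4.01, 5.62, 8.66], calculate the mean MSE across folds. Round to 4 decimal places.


Add all fold MSEs: 47.4400.
Divide by k = 7: 47.4400/7 = 6.7771.

6.7771


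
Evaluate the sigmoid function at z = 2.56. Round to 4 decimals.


Compute exp(-2.5600) = 0.0773.
Sigmoid = 1 / (1 + 0.0773) = 1 / 1.0773 = 0.9282.

0.9282


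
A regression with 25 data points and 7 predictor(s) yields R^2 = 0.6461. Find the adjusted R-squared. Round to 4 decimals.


Using the formula:
(1 - 0.6461) = 0.3539.
Multiply by 24/17: 0.3539 * 24 = 8.4936, then 8.4936 / 17 = 0.4996.
Adj R^2 = 1 - 0.4996 = 0.5004.

0.5004


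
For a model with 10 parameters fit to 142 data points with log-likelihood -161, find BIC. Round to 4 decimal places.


k * ln(n) = 10 * ln(142) = 10 * 4.955827 = 49.558270.
-2 * loglik = -2 * (-161) = 322.
BIC = 49.558270 + 322 = 371.558270, which rounds to 371.5583.

371.5583


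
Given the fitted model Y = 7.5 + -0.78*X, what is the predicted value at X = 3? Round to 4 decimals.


Plug X = 3 into Y = 7.5 + -0.78*X:
Y = 7.5 + -2.3400 = 5.1600.

5.1600


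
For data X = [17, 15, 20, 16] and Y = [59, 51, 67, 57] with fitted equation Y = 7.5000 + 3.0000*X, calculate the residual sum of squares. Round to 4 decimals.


Predicted values from Y = 7.5000 + 3.0000*X.
Residuals: [0.5000, -1.5000, -0.5000, 1.5000].
SSres = 5.0000.

5.0000


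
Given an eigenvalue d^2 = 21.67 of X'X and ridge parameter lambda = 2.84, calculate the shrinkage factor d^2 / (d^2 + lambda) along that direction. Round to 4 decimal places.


d^2 + lambda = 21.67 + 2.84 = 24.5100.
Shrinkage factor = 21.67/24.5100 = 0.8841.

0.8841


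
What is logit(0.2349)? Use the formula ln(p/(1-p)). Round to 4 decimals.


1 - p = 0.7651.
p/(1-p) = 0.3070.
logit = ln(0.3070) = -1.1808.

-1.1808


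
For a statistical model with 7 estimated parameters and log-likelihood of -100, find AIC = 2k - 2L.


Compute:
2k = 2*7 = 14.
-2*loglik = -2*(-100) = 200.
AIC = 14 + 200 = 214.

214


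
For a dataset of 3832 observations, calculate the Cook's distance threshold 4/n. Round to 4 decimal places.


Using the rule of thumb:
Threshold = 4 / 3832 = 0.0010.

0.0010


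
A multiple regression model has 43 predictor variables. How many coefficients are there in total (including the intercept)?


Including the intercept, the model has 43 predictor coefficients + 1 intercept.
Total = 44.

44


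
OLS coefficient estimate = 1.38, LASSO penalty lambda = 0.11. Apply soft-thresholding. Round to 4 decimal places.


Check: |1.38| = 1.38 vs lambda = 0.11.
Since |beta| > lambda, coefficient = sign(beta)*(|beta| - lambda) = 1.2700.
Soft-thresholded coefficient = 1.2700.

1.2700


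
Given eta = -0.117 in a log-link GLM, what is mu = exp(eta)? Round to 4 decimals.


Apply the inverse link:
mu = e^-0.117 = 0.8896.

0.8896


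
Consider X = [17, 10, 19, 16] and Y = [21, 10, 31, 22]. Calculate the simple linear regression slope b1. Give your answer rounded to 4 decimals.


Calculate xbar = 15.5000, ybar = 21.0000.
S_xx = 45.0000, S_xy = 96.0000.
Using b1 = S_xy / S_xx = 96.0000 / 45.0000, we get b1 = 2.1333.

2.1333


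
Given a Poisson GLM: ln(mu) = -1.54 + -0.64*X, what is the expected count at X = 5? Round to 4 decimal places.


Linear predictor: eta = -1.54 + (-0.64)(5) = -4.7400.
Expected count: mu = exp(-4.7400) = 0.0087.

0.0087


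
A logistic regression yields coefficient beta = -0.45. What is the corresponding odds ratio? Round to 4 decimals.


exp(-0.45) = 0.6376.
So the odds ratio is 0.6376.

0.6376


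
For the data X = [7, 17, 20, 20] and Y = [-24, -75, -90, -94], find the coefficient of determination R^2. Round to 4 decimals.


After computing the OLS fit (b0=12.7588, b1=-5.2193):
SSres = 9.2675, SStot = 3114.7500.
R^2 = 1 - 9.2675/3114.7500 = 0.9970.

0.9970


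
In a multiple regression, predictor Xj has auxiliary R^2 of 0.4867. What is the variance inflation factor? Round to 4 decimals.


VIF = 1 / (1 - 0.4867).
= 1 / 0.5133 = 1.9482.

1.9482


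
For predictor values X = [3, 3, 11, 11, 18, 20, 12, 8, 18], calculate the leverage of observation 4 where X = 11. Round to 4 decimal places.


n = 9, xbar = 11.5556.
SXX = sum((xi - xbar)^2) = 314.2222.
h = 1/9 + (11 - 11.5556)^2 / 314.2222 = 0.1121.

0.1121


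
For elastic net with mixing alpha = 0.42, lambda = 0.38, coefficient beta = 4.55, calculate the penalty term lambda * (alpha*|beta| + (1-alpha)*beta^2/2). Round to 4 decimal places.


L1 component = 0.42 * |4.55| = 1.9110.
L2 component = 0.58 * 4.55^2 / 2 = 6.0037.
Penalty = 0.38 * (1.9110 + 6.0037) = 0.38 * 7.9147 = 3.0076.

3.0076


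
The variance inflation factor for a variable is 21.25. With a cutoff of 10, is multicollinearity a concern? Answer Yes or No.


Compare VIF = 21.25 to the threshold of 10.
21.25 >= 10, so the answer is Yes.

Yes


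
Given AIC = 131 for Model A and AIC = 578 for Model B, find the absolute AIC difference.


Absolute difference = |131 - 578| = 447.
The model with lower AIC (A) is preferred.

447


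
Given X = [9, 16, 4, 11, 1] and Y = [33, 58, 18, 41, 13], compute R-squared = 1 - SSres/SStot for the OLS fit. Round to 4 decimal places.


Fit the OLS line: b0 = 7.5274, b1 = 3.0576.
SSres = 15.5389.
SStot = 1313.2000.
R^2 = 1 - 15.5389/1313.2000 = 0.9882.

0.9882


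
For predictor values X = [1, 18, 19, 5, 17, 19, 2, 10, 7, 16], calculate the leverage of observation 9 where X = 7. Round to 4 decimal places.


Mean of X: xbar = 11.4000.
SXX = 470.4000.
For X = 7: h = 1/10 + (7 - 11.4000)^2/470.4000 = 0.1412.

0.1412


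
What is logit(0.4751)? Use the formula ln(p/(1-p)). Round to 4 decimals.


Compute the odds: 0.4751/0.5249 = 0.9051.
Take the natural log: ln(0.9051) = -0.0997.

-0.0997


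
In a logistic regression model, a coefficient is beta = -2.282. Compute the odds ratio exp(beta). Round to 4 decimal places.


The odds ratio is computed as:
OR = e^(-2.282) = 0.1021.

0.1021


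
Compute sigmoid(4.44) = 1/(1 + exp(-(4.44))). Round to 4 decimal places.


exp(-4.4400) = 0.0118.
1 + exp(-z) = 1.0118.
sigmoid = 1/1.0118 = 0.9883.

0.9883


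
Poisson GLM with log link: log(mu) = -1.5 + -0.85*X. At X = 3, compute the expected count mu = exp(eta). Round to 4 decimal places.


Compute eta = -1.5 + -0.85 * 3 = -4.0500.
Apply inverse link: mu = e^-4.0500 = 0.0174.

0.0174


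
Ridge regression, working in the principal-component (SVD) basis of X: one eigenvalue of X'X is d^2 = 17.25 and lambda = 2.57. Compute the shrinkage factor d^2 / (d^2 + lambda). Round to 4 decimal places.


Compute the denominator: 17.25 + 2.57 = 19.8200.
Shrinkage factor = 17.25 / 19.8200 = 0.8703.

0.8703


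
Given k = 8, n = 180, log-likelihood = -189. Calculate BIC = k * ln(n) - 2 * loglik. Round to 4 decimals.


ln(180) = 5.192957.
k * ln(n) = 8 * 5.192957 = 41.543656.
-2L = 378.
BIC = 41.543656 + 378 = 419.543656, which rounds to 419.5437.

419.5437


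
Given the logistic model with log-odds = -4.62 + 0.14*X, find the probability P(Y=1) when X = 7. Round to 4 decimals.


z = -4.62 + 0.14 * 7 = -3.6400.
Sigmoid: P = 1 / (1 + exp(3.6400)) = 0.0256.

0.0256


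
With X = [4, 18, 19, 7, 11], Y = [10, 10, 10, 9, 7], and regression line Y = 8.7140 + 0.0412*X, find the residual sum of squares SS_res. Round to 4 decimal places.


For each point, residual = actual - predicted.
Residuals: [1.1212, 0.5444, 0.5032, -0.0024, -2.1672].
Sum of squared residuals = 6.5034.

6.5034


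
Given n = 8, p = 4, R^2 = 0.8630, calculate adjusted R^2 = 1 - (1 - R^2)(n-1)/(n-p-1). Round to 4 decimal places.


Plug in: Adj R^2 = 1 - (1 - 0.8630) * 7/3.
= 1 - 0.1370 * 7/3
= 1 - 0.9590 / 3
= 1 - 0.3197 = 0.6803.

0.6803


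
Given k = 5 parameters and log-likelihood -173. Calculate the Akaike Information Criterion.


AIC = 2k - 2*loglik = 2(5) - 2(-173).
= 10 + 346 = 356.

356


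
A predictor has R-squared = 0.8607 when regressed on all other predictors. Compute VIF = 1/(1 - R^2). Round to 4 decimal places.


Denominator: 1 - 0.8607 = 0.1393.
VIF = 1 / 0.1393 = 7.1788.

7.1788


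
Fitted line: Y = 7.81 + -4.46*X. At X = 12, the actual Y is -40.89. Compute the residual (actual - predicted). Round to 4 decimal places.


Predicted = 7.81 + -4.46 * 12 = -45.7100.
Residual = -40.89 - -45.7100 = 4.8200.

4.8200


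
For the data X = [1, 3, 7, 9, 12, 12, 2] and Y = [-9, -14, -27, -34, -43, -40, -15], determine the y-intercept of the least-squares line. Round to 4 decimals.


The slope is b1 = -2.8987.
Sample means are xbar = 6.5714 and ybar = -26.0000.
Intercept: b0 = -26.0000 - (-2.8987)(6.5714) = -6.9515.

-6.9515


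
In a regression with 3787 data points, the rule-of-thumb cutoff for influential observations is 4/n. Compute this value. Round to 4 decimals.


The threshold is 4/n.
4/3787 = 0.0011.

0.0011


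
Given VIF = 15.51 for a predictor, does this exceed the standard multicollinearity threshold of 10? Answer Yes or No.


The threshold is 10.
VIF = 15.51 is >= 10.
Multicollinearity indication: Yes.

Yes


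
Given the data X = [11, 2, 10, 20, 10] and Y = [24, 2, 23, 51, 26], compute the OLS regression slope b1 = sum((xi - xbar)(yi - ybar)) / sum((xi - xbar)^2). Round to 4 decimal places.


The sample means are xbar = 10.6000 and ybar = 25.2000.
Compute S_xx = 163.2000 and S_xy = 442.4000.
Slope b1 = S_xy / S_xx = 442.4000 / 163.2000 = 2.7108.

2.7108


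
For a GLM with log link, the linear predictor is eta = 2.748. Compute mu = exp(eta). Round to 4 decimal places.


mu = exp(eta) = exp(2.748).
= 15.6114.

15.6114


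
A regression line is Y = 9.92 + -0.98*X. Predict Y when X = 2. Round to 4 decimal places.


Substitute X = 2 into the equation:
Y = 9.92 + -0.98 * 2 = 9.92 + -1.9600 = 7.9600.

7.9600


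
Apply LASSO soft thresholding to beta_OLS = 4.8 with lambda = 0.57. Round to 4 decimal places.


Check: |4.8| = 4.8 vs lambda = 0.57.
Since |beta| > lambda, coefficient = sign(beta)*(|beta| - lambda) = 4.2300.
Soft-thresholded coefficient = 4.2300.

4.2300


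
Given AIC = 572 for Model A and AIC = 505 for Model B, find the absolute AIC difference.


|AIC_A - AIC_B| = |572 - 505| = 67.
Model B is preferred (lower AIC).

67


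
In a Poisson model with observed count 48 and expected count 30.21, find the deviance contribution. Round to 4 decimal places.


y/mu = 48/30.21 = 1.588878 (approx.), and ln(48/30.21) = 0.463028.
y * ln(y/mu) = 48 * 0.463028 = 22.225344.
y - mu = 17.79.
D = 2 * (22.225344 - 17.79) = 8.870688, which rounds to 8.8707.

8.8707


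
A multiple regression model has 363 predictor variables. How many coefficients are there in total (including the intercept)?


Total coefficients = number of predictors + 1 (for the intercept).
= 363 + 1 = 364.

364


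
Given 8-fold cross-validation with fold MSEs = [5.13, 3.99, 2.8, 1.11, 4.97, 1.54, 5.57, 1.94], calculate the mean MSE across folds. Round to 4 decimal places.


Add all fold MSEs: 27.0500.
Divide by k = 8: 27.0500/8 = 3.3813.

3.3813


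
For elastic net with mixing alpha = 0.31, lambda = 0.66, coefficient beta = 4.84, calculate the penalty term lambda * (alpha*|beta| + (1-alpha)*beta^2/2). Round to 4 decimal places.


L1 component = 0.31 * |4.84| = 1.5004.
L2 component = 0.69 * 4.84^2 / 2 = 8.0818.
Penalty = 0.66 * (1.5004 + 8.0818) = 0.66 * 9.5822 = 6.3243.

6.3243


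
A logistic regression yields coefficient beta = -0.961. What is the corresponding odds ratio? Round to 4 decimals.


exp(-0.961) = 0.3825.
So the odds ratio is 0.3825.

0.3825


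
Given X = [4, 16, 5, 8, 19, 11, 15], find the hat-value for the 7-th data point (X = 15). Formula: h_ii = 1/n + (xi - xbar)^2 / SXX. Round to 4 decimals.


Mean of X: xbar = 11.1429.
SXX = 198.8571.
For X = 15: h = 1/7 + (15 - 11.1429)^2/198.8571 = 0.2177.

0.2177


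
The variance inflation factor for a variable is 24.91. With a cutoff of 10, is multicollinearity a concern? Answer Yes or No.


Check: VIF = 24.91 vs threshold = 10.
Since 24.91 >= 10, the answer is Yes.

Yes


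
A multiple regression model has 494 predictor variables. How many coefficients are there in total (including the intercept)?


Each predictor gets one coefficient, plus one intercept.
Total parameters = 494 + 1 = 495.

495


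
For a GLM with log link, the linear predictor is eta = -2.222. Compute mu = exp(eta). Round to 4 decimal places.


The inverse log link gives:
mu = exp(-2.222) = 0.1084.

0.1084


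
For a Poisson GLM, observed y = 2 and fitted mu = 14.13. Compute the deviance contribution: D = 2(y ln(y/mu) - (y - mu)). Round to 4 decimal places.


First: ln(2/14.13) = -1.955153.
Then: 2 * -1.955153 = -3.910306.
y - mu = 2 - 14.13 = -12.13.
D = 2(-3.910306 - -12.13) = 16.439388, which rounds to 16.4394.

16.4394


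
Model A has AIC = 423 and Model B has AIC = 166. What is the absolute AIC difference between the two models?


|AIC_A - AIC_B| = |423 - 166| = 257.
Model B is preferred (lower AIC).

257


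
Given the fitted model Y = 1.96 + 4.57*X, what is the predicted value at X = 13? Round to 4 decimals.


Substitute X = 13 into the equation:
Y = 1.96 + 4.57 * 13 = 1.96 + 59.4100 = 61.3700.

61.3700


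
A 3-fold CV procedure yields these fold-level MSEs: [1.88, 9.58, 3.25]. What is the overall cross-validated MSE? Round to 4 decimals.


Add all fold MSEs: 14.7100.
Divide by k = 3: 14.7100/3 = 4.9033.

4.9033


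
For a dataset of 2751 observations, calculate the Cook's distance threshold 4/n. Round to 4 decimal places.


Using the rule of thumb:
Threshold = 4 / 2751 = 0.0015.

0.0015


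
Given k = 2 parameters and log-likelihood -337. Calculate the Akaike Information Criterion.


AIC = 2k - 2*loglik = 2(2) - 2(-337).
= 4 + 674 = 678.

678


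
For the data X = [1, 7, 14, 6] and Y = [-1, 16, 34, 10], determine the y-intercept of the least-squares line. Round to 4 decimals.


Compute b1 = 2.7209 from the OLS formula.
With xbar = 7.0000 and ybar = 14.7500, the intercept is:
b0 = 14.7500 - 2.7209 * 7.0000 = -4.2965.

-4.2965


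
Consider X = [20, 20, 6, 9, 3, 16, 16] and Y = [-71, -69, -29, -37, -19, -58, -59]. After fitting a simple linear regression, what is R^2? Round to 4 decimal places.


After computing the OLS fit (b0=-10.4557, b1=-2.9868):
SSres = 3.3795, SStot = 2508.8571.
R^2 = 1 - 3.3795/2508.8571 = 0.9987.

0.9987


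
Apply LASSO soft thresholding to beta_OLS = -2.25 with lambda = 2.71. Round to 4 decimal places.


|beta_OLS| = 2.25.
lambda = 2.71.
Since |beta| <= lambda, the coefficient is set to 0.
Result = 0.0000.

0.0000


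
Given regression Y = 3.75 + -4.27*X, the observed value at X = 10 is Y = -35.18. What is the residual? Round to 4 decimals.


Predicted = 3.75 + -4.27 * 10 = -38.9500.
Residual = -35.18 - -38.9500 = 3.7700.

3.7700


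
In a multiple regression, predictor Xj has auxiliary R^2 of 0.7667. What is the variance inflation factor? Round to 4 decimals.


Using VIF = 1/(1 - R^2_j):
1 - 0.7667 = 0.2333.
VIF = 4.2863.

4.2863


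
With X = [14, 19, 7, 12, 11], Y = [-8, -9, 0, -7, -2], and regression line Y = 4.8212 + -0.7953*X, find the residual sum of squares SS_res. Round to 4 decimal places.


Predicted values from Y = 4.8212 + -0.7953*X.
Residuals: [-1.6870, 1.2895, 0.7459, -2.2776, 1.9271].
SSres = 13.9663.

13.9663


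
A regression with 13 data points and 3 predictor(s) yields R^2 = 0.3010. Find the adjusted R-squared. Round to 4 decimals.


Plug in: Adj R^2 = 1 - (1 - 0.3010) * 12/9.
= 1 - 0.6990 * 12/9
= 1 - 8.3880 / 9
= 1 - 0.9320 = 0.0680.

0.0680


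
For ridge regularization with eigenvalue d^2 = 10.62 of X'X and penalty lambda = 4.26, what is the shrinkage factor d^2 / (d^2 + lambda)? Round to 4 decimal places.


Denominator = d^2 + lambda = 10.62 + 4.26 = 14.8800.
Shrinkage = 10.62 / 14.8800 = 0.7137.

0.7137


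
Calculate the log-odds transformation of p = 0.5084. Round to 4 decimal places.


1 - p = 0.4916.
p/(1-p) = 1.0342.
logit = ln(1.0342) = 0.0336.

0.0336


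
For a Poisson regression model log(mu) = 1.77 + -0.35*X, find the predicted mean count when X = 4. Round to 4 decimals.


eta = 1.77 + -0.35 * 4 = 0.3700.
mu = exp(0.3700) = 1.4477.

1.4477


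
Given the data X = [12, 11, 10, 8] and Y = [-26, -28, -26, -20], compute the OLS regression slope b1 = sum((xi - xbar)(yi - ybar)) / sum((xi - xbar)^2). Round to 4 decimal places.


First compute the means: xbar = 10.2500, ybar = -25.0000.
Then S_xx = sum((xi - xbar)^2) = 8.7500.
S_xy = sum((xi - xbar)(yi - ybar)) = -15.0000.
b1 = S_xy / S_xx = -15.0000 / 8.7500 = -1.7143.

-1.7143


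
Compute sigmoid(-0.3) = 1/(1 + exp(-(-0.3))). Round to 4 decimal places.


Compute exp(0.3000) = 1.3499.
Sigmoid = 1 / (1 + 1.3499) = 1 / 2.3499 = 0.4256.

0.4256


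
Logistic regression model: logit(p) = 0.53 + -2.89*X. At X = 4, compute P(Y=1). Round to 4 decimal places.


Compute z = 0.53 + (-2.89)(4) = -11.0300.
exp(-z) = 61697.5808.
P = 1/(1 + 61697.5808) = 0.0000.

0.0000


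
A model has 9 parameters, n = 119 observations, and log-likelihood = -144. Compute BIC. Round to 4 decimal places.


k * ln(n) = 9 * ln(119) = 9 * 4.779123 = 43.012107.
-2 * loglik = -2 * (-144) = 288.
BIC = 43.012107 + 288 = 331.012107, which rounds to 331.0121.

331.0121


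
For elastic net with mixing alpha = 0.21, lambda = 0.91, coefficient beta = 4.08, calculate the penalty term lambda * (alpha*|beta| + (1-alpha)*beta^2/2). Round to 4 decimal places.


alpha * |beta| = 0.21 * 4.08 = 0.8568.
(1-alpha) * beta^2/2 = 0.79 * 16.6464/2 = 6.5753.
Total = 0.91 * (0.8568 + 6.5753) = 6.7632.

6.7632


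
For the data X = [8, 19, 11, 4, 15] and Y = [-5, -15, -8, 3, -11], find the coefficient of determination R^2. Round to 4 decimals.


After computing the OLS fit (b0=5.7289, b1=-1.1341):
SSres = 8.3324, SStot = 184.8000.
R^2 = 1 - 8.3324/184.8000 = 0.9549.

0.9549


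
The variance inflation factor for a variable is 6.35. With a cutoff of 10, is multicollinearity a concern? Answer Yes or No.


Compare VIF = 6.35 to the threshold of 10.
6.35 < 10, so the answer is No.

No


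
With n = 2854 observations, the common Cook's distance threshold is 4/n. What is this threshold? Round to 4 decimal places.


Cook's distance cutoff = 4/n = 4/2854.
= 0.0014.

0.0014


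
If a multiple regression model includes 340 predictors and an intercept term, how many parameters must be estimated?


Including the intercept, the model has 340 predictor coefficients + 1 intercept.
Total = 341.

341


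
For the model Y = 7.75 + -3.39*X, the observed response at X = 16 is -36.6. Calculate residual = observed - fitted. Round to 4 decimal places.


Fitted value at X = 16 is yhat = 7.75 + -3.39*16 = -46.4900.
Residual = -36.6 - -46.4900 = 9.8900.

9.8900


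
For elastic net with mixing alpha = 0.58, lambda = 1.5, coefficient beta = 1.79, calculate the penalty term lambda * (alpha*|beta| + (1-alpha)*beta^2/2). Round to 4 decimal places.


Compute:
L1 = 0.58 * 1.79 = 1.0382.
L2 = 0.42 * 1.79^2 / 2 = 0.6729.
Penalty = 1.5 * (1.0382 + 0.6729) = 2.5666.

2.5666


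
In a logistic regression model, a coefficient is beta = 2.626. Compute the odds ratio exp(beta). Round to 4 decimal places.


Odds ratio = exp(beta) = exp(2.626).
= 13.8184.

13.8184


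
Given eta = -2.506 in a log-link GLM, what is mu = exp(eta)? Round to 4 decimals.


The inverse log link gives:
mu = exp(-2.506) = 0.0816.

0.0816


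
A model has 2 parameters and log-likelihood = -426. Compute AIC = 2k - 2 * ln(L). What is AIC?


AIC = 2k - 2*loglik = 2(2) - 2(-426).
= 4 + 852 = 856.

856


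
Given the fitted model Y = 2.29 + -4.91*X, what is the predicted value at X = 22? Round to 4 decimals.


Predicted value:
Y = 2.29 + (-4.91)(22) = 2.29 + -108.0200 = -105.7300.

-105.7300


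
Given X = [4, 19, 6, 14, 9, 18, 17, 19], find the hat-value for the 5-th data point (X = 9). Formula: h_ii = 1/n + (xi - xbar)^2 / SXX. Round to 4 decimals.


n = 8, xbar = 13.2500.
SXX = sum((xi - xbar)^2) = 259.5000.
h = 1/8 + (9 - 13.2500)^2 / 259.5000 = 0.1946.

0.1946


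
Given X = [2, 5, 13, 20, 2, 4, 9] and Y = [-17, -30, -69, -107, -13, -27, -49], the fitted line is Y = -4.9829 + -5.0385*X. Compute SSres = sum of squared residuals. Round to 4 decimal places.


For each point, residual = actual - predicted.
Residuals: [-1.9401, 0.1754, 1.4834, -1.2471, 2.0599, -1.8631, 1.3294].
Sum of squared residuals = 17.0321.

17.0321


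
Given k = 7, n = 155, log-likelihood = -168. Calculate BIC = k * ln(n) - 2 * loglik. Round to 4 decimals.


Compute k*ln(n) = 7*ln(155) = 7*5.043425 = 35.303975.
Then -2*loglik = 336.
BIC = 35.303975 + 336 = 371.303975, which rounds to 371.3040.

371.3040


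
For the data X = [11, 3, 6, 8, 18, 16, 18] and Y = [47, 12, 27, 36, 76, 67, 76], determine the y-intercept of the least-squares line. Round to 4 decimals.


The slope is b1 = 4.1593.
Sample means are xbar = 11.4286 and ybar = 48.7143.
Intercept: b0 = 48.7143 - (4.1593)(11.4286) = 1.1795.

1.1795


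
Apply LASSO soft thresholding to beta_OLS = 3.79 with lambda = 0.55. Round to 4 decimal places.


|beta_OLS| = 3.79.
lambda = 0.55.
Since |beta| > lambda, coefficient = sign(beta)*(|beta| - lambda) = 3.2400.
Result = 3.2400.

3.2400


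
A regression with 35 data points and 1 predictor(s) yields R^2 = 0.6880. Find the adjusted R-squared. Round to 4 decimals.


Adjusted R^2 = 1 - (1 - R^2) * (n-1)/(n-p-1).
(1 - R^2) = 0.3120.
(n-1)/(n-p-1) = 34/33.
(1 - R^2) * (n-1) = 0.3120 * 34 = 10.6080.
Divide by (n-p-1): 10.6080 / 33 = 0.3215.
Adj R^2 = 1 - 0.3215 = 0.6785.

0.6785


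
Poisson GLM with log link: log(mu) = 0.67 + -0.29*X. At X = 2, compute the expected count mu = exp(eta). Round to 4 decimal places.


eta = 0.67 + -0.29 * 2 = 0.0900.
mu = exp(0.0900) = 1.0942.

1.0942


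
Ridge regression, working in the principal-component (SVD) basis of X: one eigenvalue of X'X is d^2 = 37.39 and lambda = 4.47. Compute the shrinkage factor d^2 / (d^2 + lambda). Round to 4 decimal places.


Compute the denominator: 37.39 + 4.47 = 41.8600.
Shrinkage factor = 37.39 / 41.8600 = 0.8932.

0.8932


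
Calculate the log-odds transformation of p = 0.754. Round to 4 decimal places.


Compute the odds: 0.754/0.246 = 3.0650.
Take the natural log: ln(3.0650) = 1.1201.

1.1201


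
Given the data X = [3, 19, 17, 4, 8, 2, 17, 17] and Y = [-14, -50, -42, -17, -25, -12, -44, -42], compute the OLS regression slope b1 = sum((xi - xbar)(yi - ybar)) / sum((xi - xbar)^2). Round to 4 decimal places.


Calculate xbar = 10.8750, ybar = -30.7500.
S_xx = 374.8750, S_xy = -784.7500.
Using b1 = S_xy / S_xx = -784.7500 / 374.8750, we get b1 = -2.0934.

-2.0934


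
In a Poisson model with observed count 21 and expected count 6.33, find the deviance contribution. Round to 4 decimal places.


y/mu = 21/6.33 = 3.317536 (approx.), and ln(21/6.33) = 1.199222.
y * ln(y/mu) = 21 * 1.199222 = 25.183662.
y - mu = 14.67.
D = 2 * (25.183662 - 14.67) = 21.027324, which rounds to 21.0273.

21.0273


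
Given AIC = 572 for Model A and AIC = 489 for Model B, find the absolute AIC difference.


|AIC_A - AIC_B| = |572 - 489| = 83.
Model B is preferred (lower AIC).

83


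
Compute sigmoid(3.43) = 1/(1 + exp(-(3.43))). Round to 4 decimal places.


Compute exp(-3.4300) = 0.0324.
Sigmoid = 1 / (1 + 0.0324) = 1 / 1.0324 = 0.9686.

0.9686


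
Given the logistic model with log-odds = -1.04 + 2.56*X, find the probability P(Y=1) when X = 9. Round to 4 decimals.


Compute z = -1.04 + (2.56)(9) = 22.0000.
exp(-z) = 0.0000.
P = 1/(1 + 0.0000) = 1.0000.

1.0000


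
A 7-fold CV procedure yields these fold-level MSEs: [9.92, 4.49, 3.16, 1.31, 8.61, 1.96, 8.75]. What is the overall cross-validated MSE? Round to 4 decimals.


Sum of fold MSEs = 38.2000.
Average = 38.2000 / 7 = 5.4571.

5.4571


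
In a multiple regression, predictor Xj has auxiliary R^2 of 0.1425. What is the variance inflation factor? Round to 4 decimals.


Denominator: 1 - 0.1425 = 0.8575.
VIF = 1 / 0.8575 = 1.1662.

1.1662


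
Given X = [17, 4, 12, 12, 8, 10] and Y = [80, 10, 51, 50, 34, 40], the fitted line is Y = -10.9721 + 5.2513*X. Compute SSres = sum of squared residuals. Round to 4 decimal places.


Compute predicted values, then residuals = yi - yhat_i.
Residuals: [1.7000, -0.0331, -1.0435, -2.0435, 2.9617, -1.5409].
SSres = sum(residual^2) = 19.3019.

19.3019


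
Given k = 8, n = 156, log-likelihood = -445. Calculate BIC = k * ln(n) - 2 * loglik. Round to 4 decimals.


k * ln(n) = 8 * ln(156) = 8 * 5.049856 = 40.398848.
-2 * loglik = -2 * (-445) = 890.
BIC = 40.398848 + 890 = 930.398848, which rounds to 930.3988.

930.3988


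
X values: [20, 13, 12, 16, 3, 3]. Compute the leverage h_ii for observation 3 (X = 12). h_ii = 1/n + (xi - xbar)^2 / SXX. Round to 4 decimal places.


Compute xbar = 11.1667 with n = 6 observations.
SXX = 238.8333.
Leverage = 1/6 + (12 - 11.1667)^2/238.8333 = 0.1696.

0.1696


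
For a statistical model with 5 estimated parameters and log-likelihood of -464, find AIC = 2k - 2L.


AIC = 2*5 - 2*(-464).
= 10 + 928 = 938.

938


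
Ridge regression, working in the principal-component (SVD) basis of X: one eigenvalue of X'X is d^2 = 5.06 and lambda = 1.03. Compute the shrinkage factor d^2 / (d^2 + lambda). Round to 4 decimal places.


d^2 + lambda = 5.06 + 1.03 = 6.0900.
Shrinkage factor = 5.06/6.0900 = 0.8309.

0.8309


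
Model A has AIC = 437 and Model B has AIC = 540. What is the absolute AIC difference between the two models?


|AIC_A - AIC_B| = |437 - 540| = 103.
Model A is preferred (lower AIC).

103


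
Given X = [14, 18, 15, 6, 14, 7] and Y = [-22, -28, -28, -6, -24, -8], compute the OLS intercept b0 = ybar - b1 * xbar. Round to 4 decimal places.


The slope is b1 = -2.0235.
Sample means are xbar = 12.3333 and ybar = -19.3333.
Intercept: b0 = -19.3333 - (-2.0235)(12.3333) = 5.6235.

5.6235


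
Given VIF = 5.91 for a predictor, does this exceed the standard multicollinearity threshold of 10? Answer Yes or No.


Check: VIF = 5.91 vs threshold = 10.
Since 5.91 < 10, the answer is No.

No


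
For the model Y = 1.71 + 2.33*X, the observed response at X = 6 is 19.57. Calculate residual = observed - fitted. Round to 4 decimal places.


Compute yhat = 1.71 + (2.33)(6) = 15.6900.
Residual = actual - predicted = 19.57 - 15.6900 = 3.8800.

3.8800


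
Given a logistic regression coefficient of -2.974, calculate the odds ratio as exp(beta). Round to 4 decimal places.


exp(-2.974) = 0.0511.
So the odds ratio is 0.0511.

0.0511


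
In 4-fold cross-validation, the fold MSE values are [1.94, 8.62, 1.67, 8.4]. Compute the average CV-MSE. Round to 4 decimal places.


Add all fold MSEs: 20.6300.
Divide by k = 4: 20.6300/4 = 5.1575.

5.1575


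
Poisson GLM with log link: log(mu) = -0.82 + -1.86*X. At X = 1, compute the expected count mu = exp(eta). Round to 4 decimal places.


Linear predictor: eta = -0.82 + (-1.86)(1) = -2.6800.
Expected count: mu = exp(-2.6800) = 0.0686.

0.0686


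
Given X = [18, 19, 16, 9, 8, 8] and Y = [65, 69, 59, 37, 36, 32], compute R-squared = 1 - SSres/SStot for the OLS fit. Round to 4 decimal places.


The fitted line is Y = 8.7549 + 3.1471*X.
SSres = 8.3922, SStot = 1355.3333.
R^2 = 1 - SSres/SStot = 0.9938.

0.9938


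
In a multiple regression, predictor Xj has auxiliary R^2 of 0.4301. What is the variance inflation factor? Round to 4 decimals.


Using VIF = 1/(1 - R^2_j):
1 - 0.4301 = 0.5699.
VIF = 1.7547.

1.7547


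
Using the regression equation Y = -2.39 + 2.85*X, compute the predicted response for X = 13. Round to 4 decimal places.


Substitute X = 13 into the equation:
Y = -2.39 + 2.85 * 13 = -2.39 + 37.0500 = 34.6600.

34.6600


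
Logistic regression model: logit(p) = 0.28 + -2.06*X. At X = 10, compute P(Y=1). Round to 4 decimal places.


z = 0.28 + -2.06 * 10 = -20.3200.
Sigmoid: P = 1 / (1 + exp(20.3200)) = 0.0000.

0.0000


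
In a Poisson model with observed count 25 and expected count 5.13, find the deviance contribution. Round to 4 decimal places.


y/mu = 25/5.13 = 4.873294 (approx.), and ln(25/5.13) = 1.583770.
y * ln(y/mu) = 25 * 1.583770 = 39.594250.
y - mu = 19.87.
D = 2 * (39.594250 - 19.87) = 39.448500, which rounds to 39.4485.

39.4485


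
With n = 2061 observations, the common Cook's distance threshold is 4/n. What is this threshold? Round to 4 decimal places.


Using the rule of thumb:
Threshold = 4 / 2061 = 0.0019.

0.0019


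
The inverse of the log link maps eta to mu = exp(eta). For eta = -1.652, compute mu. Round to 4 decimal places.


mu = exp(eta) = exp(-1.652).
= 0.1917.

0.1917


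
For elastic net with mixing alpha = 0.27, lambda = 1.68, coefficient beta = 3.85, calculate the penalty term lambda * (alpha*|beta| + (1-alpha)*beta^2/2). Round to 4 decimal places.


alpha * |beta| = 0.27 * 3.85 = 1.0395.
(1-alpha) * beta^2/2 = 0.73 * 14.8225/2 = 5.4102.
Total = 1.68 * (1.0395 + 5.4102) = 10.8355.

10.8355


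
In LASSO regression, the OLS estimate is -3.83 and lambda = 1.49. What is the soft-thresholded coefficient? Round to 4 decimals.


|beta_OLS| = 3.83.
lambda = 1.49.
Since |beta| > lambda, coefficient = sign(beta)*(|beta| - lambda) = -2.3400.
Result = -2.3400.

-2.3400


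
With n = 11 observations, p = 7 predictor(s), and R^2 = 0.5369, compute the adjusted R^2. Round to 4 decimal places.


Adjusted R^2 = 1 - (1 - R^2) * (n-1)/(n-p-1).
(1 - R^2) = 0.4631.
(n-1)/(n-p-1) = 10/3.
(1 - R^2) * (n-1) = 0.4631 * 10 = 4.6310.
Divide by (n-p-1): 4.6310 / 3 = 1.5437.
Adj R^2 = 1 - 1.5437 = -0.5437.

-0.5437


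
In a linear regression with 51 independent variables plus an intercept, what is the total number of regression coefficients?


Each predictor gets one coefficient, plus one intercept.
Total parameters = 51 + 1 = 52.

52


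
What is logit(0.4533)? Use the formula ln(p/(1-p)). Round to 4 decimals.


Compute the odds: 0.4533/0.5467 = 0.8292.
Take the natural log: ln(0.8292) = -0.1873.

-0.1873


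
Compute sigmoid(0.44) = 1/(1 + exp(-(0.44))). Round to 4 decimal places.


First, exp(-0.4400) = 0.6440.
Then sigma(z) = 1/(1 + 0.6440) = 0.6083.

0.6083


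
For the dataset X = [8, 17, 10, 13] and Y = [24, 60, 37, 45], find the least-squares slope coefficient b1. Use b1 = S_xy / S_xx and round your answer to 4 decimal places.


Calculate xbar = 12.0000, ybar = 41.5000.
S_xx = 46.0000, S_xy = 175.0000.
Using b1 = S_xy / S_xx = 175.0000 / 46.0000, we get b1 = 3.8043.

3.8043


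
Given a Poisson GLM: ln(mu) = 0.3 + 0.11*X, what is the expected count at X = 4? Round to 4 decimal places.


Linear predictor: eta = 0.3 + (0.11)(4) = 0.7400.
Expected count: mu = exp(0.7400) = 2.0959.

2.0959


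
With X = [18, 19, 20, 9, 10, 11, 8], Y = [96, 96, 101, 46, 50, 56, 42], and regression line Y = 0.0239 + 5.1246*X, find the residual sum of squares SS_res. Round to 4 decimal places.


Predicted values from Y = 0.0239 + 5.1246*X.
Residuals: [3.7333, -1.3913, -1.5159, -0.1453, -1.2699, -0.3945, 0.9793].
SSres = 20.9196.

20.9196


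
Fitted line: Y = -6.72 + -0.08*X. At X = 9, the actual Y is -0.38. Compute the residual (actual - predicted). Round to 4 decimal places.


Fitted value at X = 9 is yhat = -6.72 + -0.08*9 = -7.4400.
Residual = -0.38 - -7.4400 = 7.0600.

7.0600
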